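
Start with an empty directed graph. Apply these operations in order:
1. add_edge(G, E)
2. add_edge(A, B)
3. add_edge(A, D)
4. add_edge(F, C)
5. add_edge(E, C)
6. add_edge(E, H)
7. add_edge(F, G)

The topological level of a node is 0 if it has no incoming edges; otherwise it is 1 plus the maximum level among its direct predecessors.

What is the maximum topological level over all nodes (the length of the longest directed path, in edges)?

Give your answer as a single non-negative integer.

Op 1: add_edge(G, E). Edges now: 1
Op 2: add_edge(A, B). Edges now: 2
Op 3: add_edge(A, D). Edges now: 3
Op 4: add_edge(F, C). Edges now: 4
Op 5: add_edge(E, C). Edges now: 5
Op 6: add_edge(E, H). Edges now: 6
Op 7: add_edge(F, G). Edges now: 7
Compute levels (Kahn BFS):
  sources (in-degree 0): A, F
  process A: level=0
    A->B: in-degree(B)=0, level(B)=1, enqueue
    A->D: in-degree(D)=0, level(D)=1, enqueue
  process F: level=0
    F->C: in-degree(C)=1, level(C)>=1
    F->G: in-degree(G)=0, level(G)=1, enqueue
  process B: level=1
  process D: level=1
  process G: level=1
    G->E: in-degree(E)=0, level(E)=2, enqueue
  process E: level=2
    E->C: in-degree(C)=0, level(C)=3, enqueue
    E->H: in-degree(H)=0, level(H)=3, enqueue
  process C: level=3
  process H: level=3
All levels: A:0, B:1, C:3, D:1, E:2, F:0, G:1, H:3
max level = 3

Answer: 3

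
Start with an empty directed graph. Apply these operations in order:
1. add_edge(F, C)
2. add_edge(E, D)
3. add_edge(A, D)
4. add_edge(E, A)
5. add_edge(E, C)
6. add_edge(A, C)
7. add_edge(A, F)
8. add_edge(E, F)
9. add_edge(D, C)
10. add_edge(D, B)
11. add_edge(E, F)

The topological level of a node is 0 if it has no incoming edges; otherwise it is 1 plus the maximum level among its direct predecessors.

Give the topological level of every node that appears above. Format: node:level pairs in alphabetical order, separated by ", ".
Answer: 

Op 1: add_edge(F, C). Edges now: 1
Op 2: add_edge(E, D). Edges now: 2
Op 3: add_edge(A, D). Edges now: 3
Op 4: add_edge(E, A). Edges now: 4
Op 5: add_edge(E, C). Edges now: 5
Op 6: add_edge(A, C). Edges now: 6
Op 7: add_edge(A, F). Edges now: 7
Op 8: add_edge(E, F). Edges now: 8
Op 9: add_edge(D, C). Edges now: 9
Op 10: add_edge(D, B). Edges now: 10
Op 11: add_edge(E, F) (duplicate, no change). Edges now: 10
Compute levels (Kahn BFS):
  sources (in-degree 0): E
  process E: level=0
    E->A: in-degree(A)=0, level(A)=1, enqueue
    E->C: in-degree(C)=3, level(C)>=1
    E->D: in-degree(D)=1, level(D)>=1
    E->F: in-degree(F)=1, level(F)>=1
  process A: level=1
    A->C: in-degree(C)=2, level(C)>=2
    A->D: in-degree(D)=0, level(D)=2, enqueue
    A->F: in-degree(F)=0, level(F)=2, enqueue
  process D: level=2
    D->B: in-degree(B)=0, level(B)=3, enqueue
    D->C: in-degree(C)=1, level(C)>=3
  process F: level=2
    F->C: in-degree(C)=0, level(C)=3, enqueue
  process B: level=3
  process C: level=3
All levels: A:1, B:3, C:3, D:2, E:0, F:2

Answer: A:1, B:3, C:3, D:2, E:0, F:2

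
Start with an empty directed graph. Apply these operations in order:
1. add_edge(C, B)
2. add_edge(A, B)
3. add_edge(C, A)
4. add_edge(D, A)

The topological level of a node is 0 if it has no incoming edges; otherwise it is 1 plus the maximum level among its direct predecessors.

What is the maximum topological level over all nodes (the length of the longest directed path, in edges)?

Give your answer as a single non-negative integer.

Answer: 2

Derivation:
Op 1: add_edge(C, B). Edges now: 1
Op 2: add_edge(A, B). Edges now: 2
Op 3: add_edge(C, A). Edges now: 3
Op 4: add_edge(D, A). Edges now: 4
Compute levels (Kahn BFS):
  sources (in-degree 0): C, D
  process C: level=0
    C->A: in-degree(A)=1, level(A)>=1
    C->B: in-degree(B)=1, level(B)>=1
  process D: level=0
    D->A: in-degree(A)=0, level(A)=1, enqueue
  process A: level=1
    A->B: in-degree(B)=0, level(B)=2, enqueue
  process B: level=2
All levels: A:1, B:2, C:0, D:0
max level = 2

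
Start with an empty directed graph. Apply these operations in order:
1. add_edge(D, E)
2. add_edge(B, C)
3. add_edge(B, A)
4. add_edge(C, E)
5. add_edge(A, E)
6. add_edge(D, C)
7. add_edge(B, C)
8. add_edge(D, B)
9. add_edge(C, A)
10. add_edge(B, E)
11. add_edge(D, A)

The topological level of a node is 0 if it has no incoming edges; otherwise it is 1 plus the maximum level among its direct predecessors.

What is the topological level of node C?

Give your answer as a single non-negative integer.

Op 1: add_edge(D, E). Edges now: 1
Op 2: add_edge(B, C). Edges now: 2
Op 3: add_edge(B, A). Edges now: 3
Op 4: add_edge(C, E). Edges now: 4
Op 5: add_edge(A, E). Edges now: 5
Op 6: add_edge(D, C). Edges now: 6
Op 7: add_edge(B, C) (duplicate, no change). Edges now: 6
Op 8: add_edge(D, B). Edges now: 7
Op 9: add_edge(C, A). Edges now: 8
Op 10: add_edge(B, E). Edges now: 9
Op 11: add_edge(D, A). Edges now: 10
Compute levels (Kahn BFS):
  sources (in-degree 0): D
  process D: level=0
    D->A: in-degree(A)=2, level(A)>=1
    D->B: in-degree(B)=0, level(B)=1, enqueue
    D->C: in-degree(C)=1, level(C)>=1
    D->E: in-degree(E)=3, level(E)>=1
  process B: level=1
    B->A: in-degree(A)=1, level(A)>=2
    B->C: in-degree(C)=0, level(C)=2, enqueue
    B->E: in-degree(E)=2, level(E)>=2
  process C: level=2
    C->A: in-degree(A)=0, level(A)=3, enqueue
    C->E: in-degree(E)=1, level(E)>=3
  process A: level=3
    A->E: in-degree(E)=0, level(E)=4, enqueue
  process E: level=4
All levels: A:3, B:1, C:2, D:0, E:4
level(C) = 2

Answer: 2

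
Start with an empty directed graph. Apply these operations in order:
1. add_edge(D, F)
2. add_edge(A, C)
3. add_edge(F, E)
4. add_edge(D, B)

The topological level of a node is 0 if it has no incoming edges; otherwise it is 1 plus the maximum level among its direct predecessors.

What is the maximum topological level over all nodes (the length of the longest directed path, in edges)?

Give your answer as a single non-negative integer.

Op 1: add_edge(D, F). Edges now: 1
Op 2: add_edge(A, C). Edges now: 2
Op 3: add_edge(F, E). Edges now: 3
Op 4: add_edge(D, B). Edges now: 4
Compute levels (Kahn BFS):
  sources (in-degree 0): A, D
  process A: level=0
    A->C: in-degree(C)=0, level(C)=1, enqueue
  process D: level=0
    D->B: in-degree(B)=0, level(B)=1, enqueue
    D->F: in-degree(F)=0, level(F)=1, enqueue
  process C: level=1
  process B: level=1
  process F: level=1
    F->E: in-degree(E)=0, level(E)=2, enqueue
  process E: level=2
All levels: A:0, B:1, C:1, D:0, E:2, F:1
max level = 2

Answer: 2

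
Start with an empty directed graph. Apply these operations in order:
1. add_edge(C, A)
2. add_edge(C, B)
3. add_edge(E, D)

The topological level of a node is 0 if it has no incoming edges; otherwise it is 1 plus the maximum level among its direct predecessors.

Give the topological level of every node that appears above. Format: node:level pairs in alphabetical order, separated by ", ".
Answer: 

Answer: A:1, B:1, C:0, D:1, E:0

Derivation:
Op 1: add_edge(C, A). Edges now: 1
Op 2: add_edge(C, B). Edges now: 2
Op 3: add_edge(E, D). Edges now: 3
Compute levels (Kahn BFS):
  sources (in-degree 0): C, E
  process C: level=0
    C->A: in-degree(A)=0, level(A)=1, enqueue
    C->B: in-degree(B)=0, level(B)=1, enqueue
  process E: level=0
    E->D: in-degree(D)=0, level(D)=1, enqueue
  process A: level=1
  process B: level=1
  process D: level=1
All levels: A:1, B:1, C:0, D:1, E:0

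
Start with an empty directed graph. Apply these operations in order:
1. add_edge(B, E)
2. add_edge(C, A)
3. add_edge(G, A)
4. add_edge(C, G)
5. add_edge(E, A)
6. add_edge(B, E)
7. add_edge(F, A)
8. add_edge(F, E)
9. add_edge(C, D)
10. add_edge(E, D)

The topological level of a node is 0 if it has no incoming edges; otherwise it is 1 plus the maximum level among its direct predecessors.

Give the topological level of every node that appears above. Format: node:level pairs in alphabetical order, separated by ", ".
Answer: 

Op 1: add_edge(B, E). Edges now: 1
Op 2: add_edge(C, A). Edges now: 2
Op 3: add_edge(G, A). Edges now: 3
Op 4: add_edge(C, G). Edges now: 4
Op 5: add_edge(E, A). Edges now: 5
Op 6: add_edge(B, E) (duplicate, no change). Edges now: 5
Op 7: add_edge(F, A). Edges now: 6
Op 8: add_edge(F, E). Edges now: 7
Op 9: add_edge(C, D). Edges now: 8
Op 10: add_edge(E, D). Edges now: 9
Compute levels (Kahn BFS):
  sources (in-degree 0): B, C, F
  process B: level=0
    B->E: in-degree(E)=1, level(E)>=1
  process C: level=0
    C->A: in-degree(A)=3, level(A)>=1
    C->D: in-degree(D)=1, level(D)>=1
    C->G: in-degree(G)=0, level(G)=1, enqueue
  process F: level=0
    F->A: in-degree(A)=2, level(A)>=1
    F->E: in-degree(E)=0, level(E)=1, enqueue
  process G: level=1
    G->A: in-degree(A)=1, level(A)>=2
  process E: level=1
    E->A: in-degree(A)=0, level(A)=2, enqueue
    E->D: in-degree(D)=0, level(D)=2, enqueue
  process A: level=2
  process D: level=2
All levels: A:2, B:0, C:0, D:2, E:1, F:0, G:1

Answer: A:2, B:0, C:0, D:2, E:1, F:0, G:1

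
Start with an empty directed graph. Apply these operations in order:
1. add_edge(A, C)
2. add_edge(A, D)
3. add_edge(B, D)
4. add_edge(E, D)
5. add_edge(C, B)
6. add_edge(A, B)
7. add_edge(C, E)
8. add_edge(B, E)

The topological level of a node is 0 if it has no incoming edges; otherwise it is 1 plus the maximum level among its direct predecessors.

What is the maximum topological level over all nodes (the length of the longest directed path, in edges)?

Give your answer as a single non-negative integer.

Op 1: add_edge(A, C). Edges now: 1
Op 2: add_edge(A, D). Edges now: 2
Op 3: add_edge(B, D). Edges now: 3
Op 4: add_edge(E, D). Edges now: 4
Op 5: add_edge(C, B). Edges now: 5
Op 6: add_edge(A, B). Edges now: 6
Op 7: add_edge(C, E). Edges now: 7
Op 8: add_edge(B, E). Edges now: 8
Compute levels (Kahn BFS):
  sources (in-degree 0): A
  process A: level=0
    A->B: in-degree(B)=1, level(B)>=1
    A->C: in-degree(C)=0, level(C)=1, enqueue
    A->D: in-degree(D)=2, level(D)>=1
  process C: level=1
    C->B: in-degree(B)=0, level(B)=2, enqueue
    C->E: in-degree(E)=1, level(E)>=2
  process B: level=2
    B->D: in-degree(D)=1, level(D)>=3
    B->E: in-degree(E)=0, level(E)=3, enqueue
  process E: level=3
    E->D: in-degree(D)=0, level(D)=4, enqueue
  process D: level=4
All levels: A:0, B:2, C:1, D:4, E:3
max level = 4

Answer: 4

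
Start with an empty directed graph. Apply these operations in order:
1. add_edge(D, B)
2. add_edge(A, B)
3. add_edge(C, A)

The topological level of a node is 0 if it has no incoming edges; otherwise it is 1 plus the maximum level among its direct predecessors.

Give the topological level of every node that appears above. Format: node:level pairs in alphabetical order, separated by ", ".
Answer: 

Answer: A:1, B:2, C:0, D:0

Derivation:
Op 1: add_edge(D, B). Edges now: 1
Op 2: add_edge(A, B). Edges now: 2
Op 3: add_edge(C, A). Edges now: 3
Compute levels (Kahn BFS):
  sources (in-degree 0): C, D
  process C: level=0
    C->A: in-degree(A)=0, level(A)=1, enqueue
  process D: level=0
    D->B: in-degree(B)=1, level(B)>=1
  process A: level=1
    A->B: in-degree(B)=0, level(B)=2, enqueue
  process B: level=2
All levels: A:1, B:2, C:0, D:0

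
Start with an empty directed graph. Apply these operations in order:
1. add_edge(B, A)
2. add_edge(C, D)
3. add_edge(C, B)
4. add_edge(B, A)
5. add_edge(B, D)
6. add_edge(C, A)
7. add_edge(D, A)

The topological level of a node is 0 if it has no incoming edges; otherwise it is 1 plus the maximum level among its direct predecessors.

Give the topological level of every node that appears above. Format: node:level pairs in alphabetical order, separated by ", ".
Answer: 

Op 1: add_edge(B, A). Edges now: 1
Op 2: add_edge(C, D). Edges now: 2
Op 3: add_edge(C, B). Edges now: 3
Op 4: add_edge(B, A) (duplicate, no change). Edges now: 3
Op 5: add_edge(B, D). Edges now: 4
Op 6: add_edge(C, A). Edges now: 5
Op 7: add_edge(D, A). Edges now: 6
Compute levels (Kahn BFS):
  sources (in-degree 0): C
  process C: level=0
    C->A: in-degree(A)=2, level(A)>=1
    C->B: in-degree(B)=0, level(B)=1, enqueue
    C->D: in-degree(D)=1, level(D)>=1
  process B: level=1
    B->A: in-degree(A)=1, level(A)>=2
    B->D: in-degree(D)=0, level(D)=2, enqueue
  process D: level=2
    D->A: in-degree(A)=0, level(A)=3, enqueue
  process A: level=3
All levels: A:3, B:1, C:0, D:2

Answer: A:3, B:1, C:0, D:2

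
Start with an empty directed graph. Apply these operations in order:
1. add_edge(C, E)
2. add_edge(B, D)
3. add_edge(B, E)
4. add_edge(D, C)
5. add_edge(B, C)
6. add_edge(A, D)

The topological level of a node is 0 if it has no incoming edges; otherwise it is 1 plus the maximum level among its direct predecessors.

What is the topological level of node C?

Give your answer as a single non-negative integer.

Answer: 2

Derivation:
Op 1: add_edge(C, E). Edges now: 1
Op 2: add_edge(B, D). Edges now: 2
Op 3: add_edge(B, E). Edges now: 3
Op 4: add_edge(D, C). Edges now: 4
Op 5: add_edge(B, C). Edges now: 5
Op 6: add_edge(A, D). Edges now: 6
Compute levels (Kahn BFS):
  sources (in-degree 0): A, B
  process A: level=0
    A->D: in-degree(D)=1, level(D)>=1
  process B: level=0
    B->C: in-degree(C)=1, level(C)>=1
    B->D: in-degree(D)=0, level(D)=1, enqueue
    B->E: in-degree(E)=1, level(E)>=1
  process D: level=1
    D->C: in-degree(C)=0, level(C)=2, enqueue
  process C: level=2
    C->E: in-degree(E)=0, level(E)=3, enqueue
  process E: level=3
All levels: A:0, B:0, C:2, D:1, E:3
level(C) = 2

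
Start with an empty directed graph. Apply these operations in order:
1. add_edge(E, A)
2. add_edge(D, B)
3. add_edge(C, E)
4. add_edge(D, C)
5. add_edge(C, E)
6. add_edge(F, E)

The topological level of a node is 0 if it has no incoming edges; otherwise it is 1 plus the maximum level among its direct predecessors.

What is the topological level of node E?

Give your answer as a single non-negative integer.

Op 1: add_edge(E, A). Edges now: 1
Op 2: add_edge(D, B). Edges now: 2
Op 3: add_edge(C, E). Edges now: 3
Op 4: add_edge(D, C). Edges now: 4
Op 5: add_edge(C, E) (duplicate, no change). Edges now: 4
Op 6: add_edge(F, E). Edges now: 5
Compute levels (Kahn BFS):
  sources (in-degree 0): D, F
  process D: level=0
    D->B: in-degree(B)=0, level(B)=1, enqueue
    D->C: in-degree(C)=0, level(C)=1, enqueue
  process F: level=0
    F->E: in-degree(E)=1, level(E)>=1
  process B: level=1
  process C: level=1
    C->E: in-degree(E)=0, level(E)=2, enqueue
  process E: level=2
    E->A: in-degree(A)=0, level(A)=3, enqueue
  process A: level=3
All levels: A:3, B:1, C:1, D:0, E:2, F:0
level(E) = 2

Answer: 2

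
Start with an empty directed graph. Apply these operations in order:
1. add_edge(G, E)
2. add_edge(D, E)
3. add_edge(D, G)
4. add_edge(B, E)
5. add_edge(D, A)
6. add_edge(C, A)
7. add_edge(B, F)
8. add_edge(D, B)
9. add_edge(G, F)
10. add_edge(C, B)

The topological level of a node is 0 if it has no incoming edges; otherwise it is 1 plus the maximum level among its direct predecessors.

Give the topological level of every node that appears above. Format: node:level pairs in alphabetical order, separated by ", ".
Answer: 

Answer: A:1, B:1, C:0, D:0, E:2, F:2, G:1

Derivation:
Op 1: add_edge(G, E). Edges now: 1
Op 2: add_edge(D, E). Edges now: 2
Op 3: add_edge(D, G). Edges now: 3
Op 4: add_edge(B, E). Edges now: 4
Op 5: add_edge(D, A). Edges now: 5
Op 6: add_edge(C, A). Edges now: 6
Op 7: add_edge(B, F). Edges now: 7
Op 8: add_edge(D, B). Edges now: 8
Op 9: add_edge(G, F). Edges now: 9
Op 10: add_edge(C, B). Edges now: 10
Compute levels (Kahn BFS):
  sources (in-degree 0): C, D
  process C: level=0
    C->A: in-degree(A)=1, level(A)>=1
    C->B: in-degree(B)=1, level(B)>=1
  process D: level=0
    D->A: in-degree(A)=0, level(A)=1, enqueue
    D->B: in-degree(B)=0, level(B)=1, enqueue
    D->E: in-degree(E)=2, level(E)>=1
    D->G: in-degree(G)=0, level(G)=1, enqueue
  process A: level=1
  process B: level=1
    B->E: in-degree(E)=1, level(E)>=2
    B->F: in-degree(F)=1, level(F)>=2
  process G: level=1
    G->E: in-degree(E)=0, level(E)=2, enqueue
    G->F: in-degree(F)=0, level(F)=2, enqueue
  process E: level=2
  process F: level=2
All levels: A:1, B:1, C:0, D:0, E:2, F:2, G:1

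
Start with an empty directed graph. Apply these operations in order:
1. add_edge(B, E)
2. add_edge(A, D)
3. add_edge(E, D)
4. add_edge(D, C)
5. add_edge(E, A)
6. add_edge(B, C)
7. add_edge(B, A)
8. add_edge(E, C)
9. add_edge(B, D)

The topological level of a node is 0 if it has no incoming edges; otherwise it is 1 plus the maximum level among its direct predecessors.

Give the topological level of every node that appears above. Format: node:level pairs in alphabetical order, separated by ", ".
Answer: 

Op 1: add_edge(B, E). Edges now: 1
Op 2: add_edge(A, D). Edges now: 2
Op 3: add_edge(E, D). Edges now: 3
Op 4: add_edge(D, C). Edges now: 4
Op 5: add_edge(E, A). Edges now: 5
Op 6: add_edge(B, C). Edges now: 6
Op 7: add_edge(B, A). Edges now: 7
Op 8: add_edge(E, C). Edges now: 8
Op 9: add_edge(B, D). Edges now: 9
Compute levels (Kahn BFS):
  sources (in-degree 0): B
  process B: level=0
    B->A: in-degree(A)=1, level(A)>=1
    B->C: in-degree(C)=2, level(C)>=1
    B->D: in-degree(D)=2, level(D)>=1
    B->E: in-degree(E)=0, level(E)=1, enqueue
  process E: level=1
    E->A: in-degree(A)=0, level(A)=2, enqueue
    E->C: in-degree(C)=1, level(C)>=2
    E->D: in-degree(D)=1, level(D)>=2
  process A: level=2
    A->D: in-degree(D)=0, level(D)=3, enqueue
  process D: level=3
    D->C: in-degree(C)=0, level(C)=4, enqueue
  process C: level=4
All levels: A:2, B:0, C:4, D:3, E:1

Answer: A:2, B:0, C:4, D:3, E:1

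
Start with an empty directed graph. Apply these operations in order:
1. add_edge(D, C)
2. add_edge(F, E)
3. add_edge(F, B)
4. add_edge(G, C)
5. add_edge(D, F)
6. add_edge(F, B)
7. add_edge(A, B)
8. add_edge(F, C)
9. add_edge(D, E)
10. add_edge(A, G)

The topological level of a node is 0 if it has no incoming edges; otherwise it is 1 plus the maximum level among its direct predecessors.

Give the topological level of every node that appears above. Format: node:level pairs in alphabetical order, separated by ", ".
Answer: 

Op 1: add_edge(D, C). Edges now: 1
Op 2: add_edge(F, E). Edges now: 2
Op 3: add_edge(F, B). Edges now: 3
Op 4: add_edge(G, C). Edges now: 4
Op 5: add_edge(D, F). Edges now: 5
Op 6: add_edge(F, B) (duplicate, no change). Edges now: 5
Op 7: add_edge(A, B). Edges now: 6
Op 8: add_edge(F, C). Edges now: 7
Op 9: add_edge(D, E). Edges now: 8
Op 10: add_edge(A, G). Edges now: 9
Compute levels (Kahn BFS):
  sources (in-degree 0): A, D
  process A: level=0
    A->B: in-degree(B)=1, level(B)>=1
    A->G: in-degree(G)=0, level(G)=1, enqueue
  process D: level=0
    D->C: in-degree(C)=2, level(C)>=1
    D->E: in-degree(E)=1, level(E)>=1
    D->F: in-degree(F)=0, level(F)=1, enqueue
  process G: level=1
    G->C: in-degree(C)=1, level(C)>=2
  process F: level=1
    F->B: in-degree(B)=0, level(B)=2, enqueue
    F->C: in-degree(C)=0, level(C)=2, enqueue
    F->E: in-degree(E)=0, level(E)=2, enqueue
  process B: level=2
  process C: level=2
  process E: level=2
All levels: A:0, B:2, C:2, D:0, E:2, F:1, G:1

Answer: A:0, B:2, C:2, D:0, E:2, F:1, G:1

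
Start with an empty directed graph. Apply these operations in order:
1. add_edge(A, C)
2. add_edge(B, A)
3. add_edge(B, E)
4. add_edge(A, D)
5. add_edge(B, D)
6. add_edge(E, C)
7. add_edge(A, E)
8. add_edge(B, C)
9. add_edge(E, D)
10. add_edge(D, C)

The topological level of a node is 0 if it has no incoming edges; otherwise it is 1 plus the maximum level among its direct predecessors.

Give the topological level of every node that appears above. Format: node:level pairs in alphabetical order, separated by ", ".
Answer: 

Answer: A:1, B:0, C:4, D:3, E:2

Derivation:
Op 1: add_edge(A, C). Edges now: 1
Op 2: add_edge(B, A). Edges now: 2
Op 3: add_edge(B, E). Edges now: 3
Op 4: add_edge(A, D). Edges now: 4
Op 5: add_edge(B, D). Edges now: 5
Op 6: add_edge(E, C). Edges now: 6
Op 7: add_edge(A, E). Edges now: 7
Op 8: add_edge(B, C). Edges now: 8
Op 9: add_edge(E, D). Edges now: 9
Op 10: add_edge(D, C). Edges now: 10
Compute levels (Kahn BFS):
  sources (in-degree 0): B
  process B: level=0
    B->A: in-degree(A)=0, level(A)=1, enqueue
    B->C: in-degree(C)=3, level(C)>=1
    B->D: in-degree(D)=2, level(D)>=1
    B->E: in-degree(E)=1, level(E)>=1
  process A: level=1
    A->C: in-degree(C)=2, level(C)>=2
    A->D: in-degree(D)=1, level(D)>=2
    A->E: in-degree(E)=0, level(E)=2, enqueue
  process E: level=2
    E->C: in-degree(C)=1, level(C)>=3
    E->D: in-degree(D)=0, level(D)=3, enqueue
  process D: level=3
    D->C: in-degree(C)=0, level(C)=4, enqueue
  process C: level=4
All levels: A:1, B:0, C:4, D:3, E:2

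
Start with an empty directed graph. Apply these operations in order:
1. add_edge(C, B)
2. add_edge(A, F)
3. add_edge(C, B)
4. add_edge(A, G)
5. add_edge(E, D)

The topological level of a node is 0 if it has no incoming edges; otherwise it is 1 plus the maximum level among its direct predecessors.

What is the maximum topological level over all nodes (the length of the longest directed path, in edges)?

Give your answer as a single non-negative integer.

Answer: 1

Derivation:
Op 1: add_edge(C, B). Edges now: 1
Op 2: add_edge(A, F). Edges now: 2
Op 3: add_edge(C, B) (duplicate, no change). Edges now: 2
Op 4: add_edge(A, G). Edges now: 3
Op 5: add_edge(E, D). Edges now: 4
Compute levels (Kahn BFS):
  sources (in-degree 0): A, C, E
  process A: level=0
    A->F: in-degree(F)=0, level(F)=1, enqueue
    A->G: in-degree(G)=0, level(G)=1, enqueue
  process C: level=0
    C->B: in-degree(B)=0, level(B)=1, enqueue
  process E: level=0
    E->D: in-degree(D)=0, level(D)=1, enqueue
  process F: level=1
  process G: level=1
  process B: level=1
  process D: level=1
All levels: A:0, B:1, C:0, D:1, E:0, F:1, G:1
max level = 1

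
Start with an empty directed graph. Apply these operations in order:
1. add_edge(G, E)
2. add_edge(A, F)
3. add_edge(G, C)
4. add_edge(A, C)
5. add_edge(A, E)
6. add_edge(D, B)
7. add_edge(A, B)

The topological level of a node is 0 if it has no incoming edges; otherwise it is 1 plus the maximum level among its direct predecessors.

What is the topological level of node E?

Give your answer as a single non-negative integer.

Op 1: add_edge(G, E). Edges now: 1
Op 2: add_edge(A, F). Edges now: 2
Op 3: add_edge(G, C). Edges now: 3
Op 4: add_edge(A, C). Edges now: 4
Op 5: add_edge(A, E). Edges now: 5
Op 6: add_edge(D, B). Edges now: 6
Op 7: add_edge(A, B). Edges now: 7
Compute levels (Kahn BFS):
  sources (in-degree 0): A, D, G
  process A: level=0
    A->B: in-degree(B)=1, level(B)>=1
    A->C: in-degree(C)=1, level(C)>=1
    A->E: in-degree(E)=1, level(E)>=1
    A->F: in-degree(F)=0, level(F)=1, enqueue
  process D: level=0
    D->B: in-degree(B)=0, level(B)=1, enqueue
  process G: level=0
    G->C: in-degree(C)=0, level(C)=1, enqueue
    G->E: in-degree(E)=0, level(E)=1, enqueue
  process F: level=1
  process B: level=1
  process C: level=1
  process E: level=1
All levels: A:0, B:1, C:1, D:0, E:1, F:1, G:0
level(E) = 1

Answer: 1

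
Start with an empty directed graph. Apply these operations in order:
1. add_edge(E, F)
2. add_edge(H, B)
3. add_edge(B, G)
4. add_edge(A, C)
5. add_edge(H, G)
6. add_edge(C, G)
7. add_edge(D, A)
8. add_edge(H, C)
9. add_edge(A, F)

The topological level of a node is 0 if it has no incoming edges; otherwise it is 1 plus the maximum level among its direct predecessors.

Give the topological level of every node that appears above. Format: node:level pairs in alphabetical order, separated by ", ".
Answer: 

Op 1: add_edge(E, F). Edges now: 1
Op 2: add_edge(H, B). Edges now: 2
Op 3: add_edge(B, G). Edges now: 3
Op 4: add_edge(A, C). Edges now: 4
Op 5: add_edge(H, G). Edges now: 5
Op 6: add_edge(C, G). Edges now: 6
Op 7: add_edge(D, A). Edges now: 7
Op 8: add_edge(H, C). Edges now: 8
Op 9: add_edge(A, F). Edges now: 9
Compute levels (Kahn BFS):
  sources (in-degree 0): D, E, H
  process D: level=0
    D->A: in-degree(A)=0, level(A)=1, enqueue
  process E: level=0
    E->F: in-degree(F)=1, level(F)>=1
  process H: level=0
    H->B: in-degree(B)=0, level(B)=1, enqueue
    H->C: in-degree(C)=1, level(C)>=1
    H->G: in-degree(G)=2, level(G)>=1
  process A: level=1
    A->C: in-degree(C)=0, level(C)=2, enqueue
    A->F: in-degree(F)=0, level(F)=2, enqueue
  process B: level=1
    B->G: in-degree(G)=1, level(G)>=2
  process C: level=2
    C->G: in-degree(G)=0, level(G)=3, enqueue
  process F: level=2
  process G: level=3
All levels: A:1, B:1, C:2, D:0, E:0, F:2, G:3, H:0

Answer: A:1, B:1, C:2, D:0, E:0, F:2, G:3, H:0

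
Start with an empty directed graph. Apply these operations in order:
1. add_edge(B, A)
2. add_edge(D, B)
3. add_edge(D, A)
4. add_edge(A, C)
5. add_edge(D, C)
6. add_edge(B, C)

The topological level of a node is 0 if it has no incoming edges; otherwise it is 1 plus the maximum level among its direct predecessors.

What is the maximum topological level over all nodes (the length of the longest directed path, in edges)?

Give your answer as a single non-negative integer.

Answer: 3

Derivation:
Op 1: add_edge(B, A). Edges now: 1
Op 2: add_edge(D, B). Edges now: 2
Op 3: add_edge(D, A). Edges now: 3
Op 4: add_edge(A, C). Edges now: 4
Op 5: add_edge(D, C). Edges now: 5
Op 6: add_edge(B, C). Edges now: 6
Compute levels (Kahn BFS):
  sources (in-degree 0): D
  process D: level=0
    D->A: in-degree(A)=1, level(A)>=1
    D->B: in-degree(B)=0, level(B)=1, enqueue
    D->C: in-degree(C)=2, level(C)>=1
  process B: level=1
    B->A: in-degree(A)=0, level(A)=2, enqueue
    B->C: in-degree(C)=1, level(C)>=2
  process A: level=2
    A->C: in-degree(C)=0, level(C)=3, enqueue
  process C: level=3
All levels: A:2, B:1, C:3, D:0
max level = 3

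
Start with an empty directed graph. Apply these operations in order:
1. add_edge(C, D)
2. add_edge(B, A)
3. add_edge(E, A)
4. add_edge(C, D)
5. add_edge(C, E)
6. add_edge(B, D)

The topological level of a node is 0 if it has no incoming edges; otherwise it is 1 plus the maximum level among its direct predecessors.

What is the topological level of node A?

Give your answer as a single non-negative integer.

Op 1: add_edge(C, D). Edges now: 1
Op 2: add_edge(B, A). Edges now: 2
Op 3: add_edge(E, A). Edges now: 3
Op 4: add_edge(C, D) (duplicate, no change). Edges now: 3
Op 5: add_edge(C, E). Edges now: 4
Op 6: add_edge(B, D). Edges now: 5
Compute levels (Kahn BFS):
  sources (in-degree 0): B, C
  process B: level=0
    B->A: in-degree(A)=1, level(A)>=1
    B->D: in-degree(D)=1, level(D)>=1
  process C: level=0
    C->D: in-degree(D)=0, level(D)=1, enqueue
    C->E: in-degree(E)=0, level(E)=1, enqueue
  process D: level=1
  process E: level=1
    E->A: in-degree(A)=0, level(A)=2, enqueue
  process A: level=2
All levels: A:2, B:0, C:0, D:1, E:1
level(A) = 2

Answer: 2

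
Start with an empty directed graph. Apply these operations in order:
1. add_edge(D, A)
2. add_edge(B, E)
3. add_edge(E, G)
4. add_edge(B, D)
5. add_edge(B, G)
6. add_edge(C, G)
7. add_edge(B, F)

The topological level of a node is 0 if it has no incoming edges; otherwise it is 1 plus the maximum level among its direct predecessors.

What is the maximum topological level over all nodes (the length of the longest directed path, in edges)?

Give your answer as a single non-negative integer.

Answer: 2

Derivation:
Op 1: add_edge(D, A). Edges now: 1
Op 2: add_edge(B, E). Edges now: 2
Op 3: add_edge(E, G). Edges now: 3
Op 4: add_edge(B, D). Edges now: 4
Op 5: add_edge(B, G). Edges now: 5
Op 6: add_edge(C, G). Edges now: 6
Op 7: add_edge(B, F). Edges now: 7
Compute levels (Kahn BFS):
  sources (in-degree 0): B, C
  process B: level=0
    B->D: in-degree(D)=0, level(D)=1, enqueue
    B->E: in-degree(E)=0, level(E)=1, enqueue
    B->F: in-degree(F)=0, level(F)=1, enqueue
    B->G: in-degree(G)=2, level(G)>=1
  process C: level=0
    C->G: in-degree(G)=1, level(G)>=1
  process D: level=1
    D->A: in-degree(A)=0, level(A)=2, enqueue
  process E: level=1
    E->G: in-degree(G)=0, level(G)=2, enqueue
  process F: level=1
  process A: level=2
  process G: level=2
All levels: A:2, B:0, C:0, D:1, E:1, F:1, G:2
max level = 2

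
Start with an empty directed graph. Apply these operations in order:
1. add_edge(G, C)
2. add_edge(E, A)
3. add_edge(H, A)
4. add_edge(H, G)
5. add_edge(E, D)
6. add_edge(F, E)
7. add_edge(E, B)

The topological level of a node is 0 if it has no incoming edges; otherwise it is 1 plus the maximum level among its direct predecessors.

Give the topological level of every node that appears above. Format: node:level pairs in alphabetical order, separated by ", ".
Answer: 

Answer: A:2, B:2, C:2, D:2, E:1, F:0, G:1, H:0

Derivation:
Op 1: add_edge(G, C). Edges now: 1
Op 2: add_edge(E, A). Edges now: 2
Op 3: add_edge(H, A). Edges now: 3
Op 4: add_edge(H, G). Edges now: 4
Op 5: add_edge(E, D). Edges now: 5
Op 6: add_edge(F, E). Edges now: 6
Op 7: add_edge(E, B). Edges now: 7
Compute levels (Kahn BFS):
  sources (in-degree 0): F, H
  process F: level=0
    F->E: in-degree(E)=0, level(E)=1, enqueue
  process H: level=0
    H->A: in-degree(A)=1, level(A)>=1
    H->G: in-degree(G)=0, level(G)=1, enqueue
  process E: level=1
    E->A: in-degree(A)=0, level(A)=2, enqueue
    E->B: in-degree(B)=0, level(B)=2, enqueue
    E->D: in-degree(D)=0, level(D)=2, enqueue
  process G: level=1
    G->C: in-degree(C)=0, level(C)=2, enqueue
  process A: level=2
  process B: level=2
  process D: level=2
  process C: level=2
All levels: A:2, B:2, C:2, D:2, E:1, F:0, G:1, H:0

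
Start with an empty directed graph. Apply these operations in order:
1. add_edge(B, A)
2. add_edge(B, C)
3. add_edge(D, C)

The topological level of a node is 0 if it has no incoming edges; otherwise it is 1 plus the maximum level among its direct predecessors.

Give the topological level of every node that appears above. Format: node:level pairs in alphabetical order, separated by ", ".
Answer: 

Answer: A:1, B:0, C:1, D:0

Derivation:
Op 1: add_edge(B, A). Edges now: 1
Op 2: add_edge(B, C). Edges now: 2
Op 3: add_edge(D, C). Edges now: 3
Compute levels (Kahn BFS):
  sources (in-degree 0): B, D
  process B: level=0
    B->A: in-degree(A)=0, level(A)=1, enqueue
    B->C: in-degree(C)=1, level(C)>=1
  process D: level=0
    D->C: in-degree(C)=0, level(C)=1, enqueue
  process A: level=1
  process C: level=1
All levels: A:1, B:0, C:1, D:0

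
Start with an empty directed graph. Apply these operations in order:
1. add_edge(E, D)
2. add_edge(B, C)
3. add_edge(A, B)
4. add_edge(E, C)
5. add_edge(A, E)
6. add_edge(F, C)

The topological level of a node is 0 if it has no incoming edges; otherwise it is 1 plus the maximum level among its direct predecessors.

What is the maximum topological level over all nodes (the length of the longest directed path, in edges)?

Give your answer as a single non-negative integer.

Answer: 2

Derivation:
Op 1: add_edge(E, D). Edges now: 1
Op 2: add_edge(B, C). Edges now: 2
Op 3: add_edge(A, B). Edges now: 3
Op 4: add_edge(E, C). Edges now: 4
Op 5: add_edge(A, E). Edges now: 5
Op 6: add_edge(F, C). Edges now: 6
Compute levels (Kahn BFS):
  sources (in-degree 0): A, F
  process A: level=0
    A->B: in-degree(B)=0, level(B)=1, enqueue
    A->E: in-degree(E)=0, level(E)=1, enqueue
  process F: level=0
    F->C: in-degree(C)=2, level(C)>=1
  process B: level=1
    B->C: in-degree(C)=1, level(C)>=2
  process E: level=1
    E->C: in-degree(C)=0, level(C)=2, enqueue
    E->D: in-degree(D)=0, level(D)=2, enqueue
  process C: level=2
  process D: level=2
All levels: A:0, B:1, C:2, D:2, E:1, F:0
max level = 2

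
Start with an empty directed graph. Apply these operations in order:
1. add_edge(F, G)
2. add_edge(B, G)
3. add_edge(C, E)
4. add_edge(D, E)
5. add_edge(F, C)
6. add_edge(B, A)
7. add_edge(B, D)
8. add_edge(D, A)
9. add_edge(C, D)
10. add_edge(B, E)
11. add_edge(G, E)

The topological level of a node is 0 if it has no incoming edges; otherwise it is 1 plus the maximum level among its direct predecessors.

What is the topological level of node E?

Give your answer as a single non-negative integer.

Answer: 3

Derivation:
Op 1: add_edge(F, G). Edges now: 1
Op 2: add_edge(B, G). Edges now: 2
Op 3: add_edge(C, E). Edges now: 3
Op 4: add_edge(D, E). Edges now: 4
Op 5: add_edge(F, C). Edges now: 5
Op 6: add_edge(B, A). Edges now: 6
Op 7: add_edge(B, D). Edges now: 7
Op 8: add_edge(D, A). Edges now: 8
Op 9: add_edge(C, D). Edges now: 9
Op 10: add_edge(B, E). Edges now: 10
Op 11: add_edge(G, E). Edges now: 11
Compute levels (Kahn BFS):
  sources (in-degree 0): B, F
  process B: level=0
    B->A: in-degree(A)=1, level(A)>=1
    B->D: in-degree(D)=1, level(D)>=1
    B->E: in-degree(E)=3, level(E)>=1
    B->G: in-degree(G)=1, level(G)>=1
  process F: level=0
    F->C: in-degree(C)=0, level(C)=1, enqueue
    F->G: in-degree(G)=0, level(G)=1, enqueue
  process C: level=1
    C->D: in-degree(D)=0, level(D)=2, enqueue
    C->E: in-degree(E)=2, level(E)>=2
  process G: level=1
    G->E: in-degree(E)=1, level(E)>=2
  process D: level=2
    D->A: in-degree(A)=0, level(A)=3, enqueue
    D->E: in-degree(E)=0, level(E)=3, enqueue
  process A: level=3
  process E: level=3
All levels: A:3, B:0, C:1, D:2, E:3, F:0, G:1
level(E) = 3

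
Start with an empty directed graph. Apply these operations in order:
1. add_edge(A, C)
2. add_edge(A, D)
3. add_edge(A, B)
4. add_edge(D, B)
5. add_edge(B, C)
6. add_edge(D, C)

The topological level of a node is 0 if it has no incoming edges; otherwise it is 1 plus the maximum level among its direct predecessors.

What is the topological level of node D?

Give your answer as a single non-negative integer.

Op 1: add_edge(A, C). Edges now: 1
Op 2: add_edge(A, D). Edges now: 2
Op 3: add_edge(A, B). Edges now: 3
Op 4: add_edge(D, B). Edges now: 4
Op 5: add_edge(B, C). Edges now: 5
Op 6: add_edge(D, C). Edges now: 6
Compute levels (Kahn BFS):
  sources (in-degree 0): A
  process A: level=0
    A->B: in-degree(B)=1, level(B)>=1
    A->C: in-degree(C)=2, level(C)>=1
    A->D: in-degree(D)=0, level(D)=1, enqueue
  process D: level=1
    D->B: in-degree(B)=0, level(B)=2, enqueue
    D->C: in-degree(C)=1, level(C)>=2
  process B: level=2
    B->C: in-degree(C)=0, level(C)=3, enqueue
  process C: level=3
All levels: A:0, B:2, C:3, D:1
level(D) = 1

Answer: 1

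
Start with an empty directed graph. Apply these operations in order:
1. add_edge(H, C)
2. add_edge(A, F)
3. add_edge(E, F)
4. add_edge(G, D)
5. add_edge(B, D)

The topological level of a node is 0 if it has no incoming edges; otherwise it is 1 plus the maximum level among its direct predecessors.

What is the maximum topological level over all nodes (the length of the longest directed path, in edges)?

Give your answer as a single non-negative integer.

Op 1: add_edge(H, C). Edges now: 1
Op 2: add_edge(A, F). Edges now: 2
Op 3: add_edge(E, F). Edges now: 3
Op 4: add_edge(G, D). Edges now: 4
Op 5: add_edge(B, D). Edges now: 5
Compute levels (Kahn BFS):
  sources (in-degree 0): A, B, E, G, H
  process A: level=0
    A->F: in-degree(F)=1, level(F)>=1
  process B: level=0
    B->D: in-degree(D)=1, level(D)>=1
  process E: level=0
    E->F: in-degree(F)=0, level(F)=1, enqueue
  process G: level=0
    G->D: in-degree(D)=0, level(D)=1, enqueue
  process H: level=0
    H->C: in-degree(C)=0, level(C)=1, enqueue
  process F: level=1
  process D: level=1
  process C: level=1
All levels: A:0, B:0, C:1, D:1, E:0, F:1, G:0, H:0
max level = 1

Answer: 1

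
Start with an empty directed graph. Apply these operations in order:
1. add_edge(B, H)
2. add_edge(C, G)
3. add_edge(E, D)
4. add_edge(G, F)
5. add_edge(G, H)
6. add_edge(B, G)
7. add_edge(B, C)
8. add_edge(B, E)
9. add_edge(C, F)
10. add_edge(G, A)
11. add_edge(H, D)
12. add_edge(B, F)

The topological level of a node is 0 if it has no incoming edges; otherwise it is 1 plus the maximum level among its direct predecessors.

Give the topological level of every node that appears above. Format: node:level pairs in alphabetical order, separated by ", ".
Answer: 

Op 1: add_edge(B, H). Edges now: 1
Op 2: add_edge(C, G). Edges now: 2
Op 3: add_edge(E, D). Edges now: 3
Op 4: add_edge(G, F). Edges now: 4
Op 5: add_edge(G, H). Edges now: 5
Op 6: add_edge(B, G). Edges now: 6
Op 7: add_edge(B, C). Edges now: 7
Op 8: add_edge(B, E). Edges now: 8
Op 9: add_edge(C, F). Edges now: 9
Op 10: add_edge(G, A). Edges now: 10
Op 11: add_edge(H, D). Edges now: 11
Op 12: add_edge(B, F). Edges now: 12
Compute levels (Kahn BFS):
  sources (in-degree 0): B
  process B: level=0
    B->C: in-degree(C)=0, level(C)=1, enqueue
    B->E: in-degree(E)=0, level(E)=1, enqueue
    B->F: in-degree(F)=2, level(F)>=1
    B->G: in-degree(G)=1, level(G)>=1
    B->H: in-degree(H)=1, level(H)>=1
  process C: level=1
    C->F: in-degree(F)=1, level(F)>=2
    C->G: in-degree(G)=0, level(G)=2, enqueue
  process E: level=1
    E->D: in-degree(D)=1, level(D)>=2
  process G: level=2
    G->A: in-degree(A)=0, level(A)=3, enqueue
    G->F: in-degree(F)=0, level(F)=3, enqueue
    G->H: in-degree(H)=0, level(H)=3, enqueue
  process A: level=3
  process F: level=3
  process H: level=3
    H->D: in-degree(D)=0, level(D)=4, enqueue
  process D: level=4
All levels: A:3, B:0, C:1, D:4, E:1, F:3, G:2, H:3

Answer: A:3, B:0, C:1, D:4, E:1, F:3, G:2, H:3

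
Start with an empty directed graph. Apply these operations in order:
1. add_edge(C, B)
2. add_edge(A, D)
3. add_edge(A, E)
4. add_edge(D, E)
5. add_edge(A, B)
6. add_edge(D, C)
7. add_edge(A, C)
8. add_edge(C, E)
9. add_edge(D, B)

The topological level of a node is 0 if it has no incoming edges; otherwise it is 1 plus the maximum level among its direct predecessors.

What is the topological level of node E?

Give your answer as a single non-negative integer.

Answer: 3

Derivation:
Op 1: add_edge(C, B). Edges now: 1
Op 2: add_edge(A, D). Edges now: 2
Op 3: add_edge(A, E). Edges now: 3
Op 4: add_edge(D, E). Edges now: 4
Op 5: add_edge(A, B). Edges now: 5
Op 6: add_edge(D, C). Edges now: 6
Op 7: add_edge(A, C). Edges now: 7
Op 8: add_edge(C, E). Edges now: 8
Op 9: add_edge(D, B). Edges now: 9
Compute levels (Kahn BFS):
  sources (in-degree 0): A
  process A: level=0
    A->B: in-degree(B)=2, level(B)>=1
    A->C: in-degree(C)=1, level(C)>=1
    A->D: in-degree(D)=0, level(D)=1, enqueue
    A->E: in-degree(E)=2, level(E)>=1
  process D: level=1
    D->B: in-degree(B)=1, level(B)>=2
    D->C: in-degree(C)=0, level(C)=2, enqueue
    D->E: in-degree(E)=1, level(E)>=2
  process C: level=2
    C->B: in-degree(B)=0, level(B)=3, enqueue
    C->E: in-degree(E)=0, level(E)=3, enqueue
  process B: level=3
  process E: level=3
All levels: A:0, B:3, C:2, D:1, E:3
level(E) = 3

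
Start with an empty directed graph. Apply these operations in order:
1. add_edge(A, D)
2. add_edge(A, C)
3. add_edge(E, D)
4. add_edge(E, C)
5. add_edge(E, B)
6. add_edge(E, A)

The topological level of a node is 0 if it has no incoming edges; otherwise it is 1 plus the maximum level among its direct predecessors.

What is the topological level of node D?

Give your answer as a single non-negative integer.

Answer: 2

Derivation:
Op 1: add_edge(A, D). Edges now: 1
Op 2: add_edge(A, C). Edges now: 2
Op 3: add_edge(E, D). Edges now: 3
Op 4: add_edge(E, C). Edges now: 4
Op 5: add_edge(E, B). Edges now: 5
Op 6: add_edge(E, A). Edges now: 6
Compute levels (Kahn BFS):
  sources (in-degree 0): E
  process E: level=0
    E->A: in-degree(A)=0, level(A)=1, enqueue
    E->B: in-degree(B)=0, level(B)=1, enqueue
    E->C: in-degree(C)=1, level(C)>=1
    E->D: in-degree(D)=1, level(D)>=1
  process A: level=1
    A->C: in-degree(C)=0, level(C)=2, enqueue
    A->D: in-degree(D)=0, level(D)=2, enqueue
  process B: level=1
  process C: level=2
  process D: level=2
All levels: A:1, B:1, C:2, D:2, E:0
level(D) = 2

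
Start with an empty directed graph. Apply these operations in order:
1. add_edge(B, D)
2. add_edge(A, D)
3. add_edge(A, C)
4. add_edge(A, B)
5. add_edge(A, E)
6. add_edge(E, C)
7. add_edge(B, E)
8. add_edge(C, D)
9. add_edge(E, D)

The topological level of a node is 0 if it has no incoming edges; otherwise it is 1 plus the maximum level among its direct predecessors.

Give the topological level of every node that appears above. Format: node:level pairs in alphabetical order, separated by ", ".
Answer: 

Op 1: add_edge(B, D). Edges now: 1
Op 2: add_edge(A, D). Edges now: 2
Op 3: add_edge(A, C). Edges now: 3
Op 4: add_edge(A, B). Edges now: 4
Op 5: add_edge(A, E). Edges now: 5
Op 6: add_edge(E, C). Edges now: 6
Op 7: add_edge(B, E). Edges now: 7
Op 8: add_edge(C, D). Edges now: 8
Op 9: add_edge(E, D). Edges now: 9
Compute levels (Kahn BFS):
  sources (in-degree 0): A
  process A: level=0
    A->B: in-degree(B)=0, level(B)=1, enqueue
    A->C: in-degree(C)=1, level(C)>=1
    A->D: in-degree(D)=3, level(D)>=1
    A->E: in-degree(E)=1, level(E)>=1
  process B: level=1
    B->D: in-degree(D)=2, level(D)>=2
    B->E: in-degree(E)=0, level(E)=2, enqueue
  process E: level=2
    E->C: in-degree(C)=0, level(C)=3, enqueue
    E->D: in-degree(D)=1, level(D)>=3
  process C: level=3
    C->D: in-degree(D)=0, level(D)=4, enqueue
  process D: level=4
All levels: A:0, B:1, C:3, D:4, E:2

Answer: A:0, B:1, C:3, D:4, E:2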